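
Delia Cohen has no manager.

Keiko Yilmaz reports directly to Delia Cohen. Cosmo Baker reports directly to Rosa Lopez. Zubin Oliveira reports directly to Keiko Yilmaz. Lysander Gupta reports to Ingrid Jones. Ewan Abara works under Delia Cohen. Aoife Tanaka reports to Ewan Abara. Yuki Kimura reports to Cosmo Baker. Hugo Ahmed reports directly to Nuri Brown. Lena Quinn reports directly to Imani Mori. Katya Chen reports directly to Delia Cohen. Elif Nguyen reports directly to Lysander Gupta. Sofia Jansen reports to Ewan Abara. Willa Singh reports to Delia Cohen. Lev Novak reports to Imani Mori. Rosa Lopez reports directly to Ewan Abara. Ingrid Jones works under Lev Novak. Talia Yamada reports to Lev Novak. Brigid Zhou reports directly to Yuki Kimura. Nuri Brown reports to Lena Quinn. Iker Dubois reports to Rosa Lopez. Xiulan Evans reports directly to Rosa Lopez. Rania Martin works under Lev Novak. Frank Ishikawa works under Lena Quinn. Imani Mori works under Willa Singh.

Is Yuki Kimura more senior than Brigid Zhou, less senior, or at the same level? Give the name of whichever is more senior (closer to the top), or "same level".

Yuki Kimura

Yuki Kimura is 4 levels below Delia Cohen; Brigid Zhou is 5. Yuki Kimura is higher.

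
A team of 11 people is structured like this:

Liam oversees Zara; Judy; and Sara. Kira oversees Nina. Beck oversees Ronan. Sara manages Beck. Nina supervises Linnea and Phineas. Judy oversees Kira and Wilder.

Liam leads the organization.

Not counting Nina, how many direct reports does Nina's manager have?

0

Nina reports to Kira, and Kira has no other direct reports. Nina has 0 peers.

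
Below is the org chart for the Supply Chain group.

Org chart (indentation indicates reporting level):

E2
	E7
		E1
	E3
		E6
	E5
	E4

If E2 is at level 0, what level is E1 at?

Chain from E1 up to E2: E1 → E7 → E2. That is 2 steps up, so E1 is 2 levels below E2.

2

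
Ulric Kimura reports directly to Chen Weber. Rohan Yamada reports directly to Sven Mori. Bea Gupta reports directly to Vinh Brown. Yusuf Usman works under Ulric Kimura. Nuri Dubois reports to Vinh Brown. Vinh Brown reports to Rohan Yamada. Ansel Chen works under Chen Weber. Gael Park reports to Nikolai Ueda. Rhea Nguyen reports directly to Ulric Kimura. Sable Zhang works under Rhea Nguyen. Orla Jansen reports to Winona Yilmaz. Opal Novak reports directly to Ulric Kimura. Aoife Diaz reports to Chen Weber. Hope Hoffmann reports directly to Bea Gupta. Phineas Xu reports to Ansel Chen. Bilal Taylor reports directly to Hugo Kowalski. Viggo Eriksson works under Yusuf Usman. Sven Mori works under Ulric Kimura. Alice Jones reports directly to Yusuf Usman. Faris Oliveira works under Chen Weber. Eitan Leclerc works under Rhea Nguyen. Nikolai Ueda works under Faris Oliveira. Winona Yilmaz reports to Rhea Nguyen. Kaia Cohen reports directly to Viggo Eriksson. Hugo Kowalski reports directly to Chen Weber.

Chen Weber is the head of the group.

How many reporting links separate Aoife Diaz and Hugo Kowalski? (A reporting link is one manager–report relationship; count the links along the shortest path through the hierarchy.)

Aoife Diaz is 1 level below Chen Weber, and Hugo Kowalski is 1 level below Chen Weber (their lowest common manager). The shortest path runs up from Aoife Diaz to Chen Weber and back down to Hugo Kowalski: 1 + 1 = 2 links.

2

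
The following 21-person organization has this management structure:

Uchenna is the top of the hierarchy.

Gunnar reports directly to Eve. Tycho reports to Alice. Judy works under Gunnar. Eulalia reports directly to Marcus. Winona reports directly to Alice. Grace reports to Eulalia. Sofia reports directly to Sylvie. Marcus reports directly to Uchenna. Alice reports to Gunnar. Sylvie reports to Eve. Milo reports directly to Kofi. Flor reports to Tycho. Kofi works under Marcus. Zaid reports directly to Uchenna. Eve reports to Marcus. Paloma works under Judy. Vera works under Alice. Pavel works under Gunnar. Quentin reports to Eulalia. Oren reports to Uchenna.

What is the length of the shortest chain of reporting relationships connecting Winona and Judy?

Winona is 2 levels below Gunnar, and Judy is 1 level below Gunnar (their lowest common manager). The shortest path runs up from Winona to Gunnar and back down to Judy: 2 + 1 = 3 links.

3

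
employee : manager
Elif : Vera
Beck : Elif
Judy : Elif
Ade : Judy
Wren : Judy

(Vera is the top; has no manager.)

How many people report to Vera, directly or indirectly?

Vera directly manages Elif. Under Elif: Judy, Wren, Ade, Beck (4). That's 5 in total.

5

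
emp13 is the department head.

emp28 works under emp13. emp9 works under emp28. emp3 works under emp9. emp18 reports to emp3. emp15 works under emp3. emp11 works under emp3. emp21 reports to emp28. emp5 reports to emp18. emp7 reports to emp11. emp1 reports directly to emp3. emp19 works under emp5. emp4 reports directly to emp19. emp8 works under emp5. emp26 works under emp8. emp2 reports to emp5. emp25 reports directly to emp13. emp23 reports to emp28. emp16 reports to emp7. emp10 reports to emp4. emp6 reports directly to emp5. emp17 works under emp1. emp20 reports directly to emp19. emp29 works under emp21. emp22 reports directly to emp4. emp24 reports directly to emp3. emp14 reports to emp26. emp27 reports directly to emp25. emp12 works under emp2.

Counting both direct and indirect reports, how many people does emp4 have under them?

emp4 directly manages emp10, emp22. emp10 has no reports. emp22 has no reports. So emp4's organization is 2 direct reports plus everyone under them: 1 + 1 = 2.

2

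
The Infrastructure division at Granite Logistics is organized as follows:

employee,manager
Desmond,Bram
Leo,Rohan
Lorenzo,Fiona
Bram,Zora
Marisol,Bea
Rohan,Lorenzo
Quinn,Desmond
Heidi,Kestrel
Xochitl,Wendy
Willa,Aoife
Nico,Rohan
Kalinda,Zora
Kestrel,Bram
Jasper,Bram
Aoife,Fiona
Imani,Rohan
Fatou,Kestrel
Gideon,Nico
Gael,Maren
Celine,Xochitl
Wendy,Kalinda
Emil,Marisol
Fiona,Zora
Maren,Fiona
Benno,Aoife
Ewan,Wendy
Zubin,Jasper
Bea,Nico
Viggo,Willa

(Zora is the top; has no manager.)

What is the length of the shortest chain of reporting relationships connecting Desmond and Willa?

5

Desmond is 2 levels below Zora, and Willa is 3 levels below Zora (their lowest common manager). The shortest path runs up from Desmond to Zora and back down to Willa: 2 + 3 = 5 links.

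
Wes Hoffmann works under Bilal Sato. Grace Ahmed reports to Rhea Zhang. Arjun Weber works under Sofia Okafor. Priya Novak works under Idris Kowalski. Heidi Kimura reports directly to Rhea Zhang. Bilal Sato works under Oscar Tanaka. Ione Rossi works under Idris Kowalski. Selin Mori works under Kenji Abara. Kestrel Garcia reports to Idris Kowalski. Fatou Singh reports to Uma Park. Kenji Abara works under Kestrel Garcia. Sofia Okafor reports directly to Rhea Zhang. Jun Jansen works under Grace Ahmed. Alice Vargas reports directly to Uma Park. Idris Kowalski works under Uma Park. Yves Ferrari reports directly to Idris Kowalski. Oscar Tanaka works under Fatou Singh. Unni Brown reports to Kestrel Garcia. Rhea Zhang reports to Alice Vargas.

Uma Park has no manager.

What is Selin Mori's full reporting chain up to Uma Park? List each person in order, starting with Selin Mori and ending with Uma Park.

Selin Mori reports to Kenji Abara. Kenji Abara reports to Kestrel Garcia. Kestrel Garcia reports to Idris Kowalski. Idris Kowalski reports to Uma Park. Uma Park is at the top.

Selin Mori -> Kenji Abara -> Kestrel Garcia -> Idris Kowalski -> Uma Park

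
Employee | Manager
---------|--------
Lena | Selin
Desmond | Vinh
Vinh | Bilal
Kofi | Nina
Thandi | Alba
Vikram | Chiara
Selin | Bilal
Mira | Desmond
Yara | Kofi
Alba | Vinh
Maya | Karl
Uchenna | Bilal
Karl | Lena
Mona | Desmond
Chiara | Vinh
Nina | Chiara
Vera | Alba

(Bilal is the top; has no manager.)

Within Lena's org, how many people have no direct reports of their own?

The only person in Lena's organization with no one reporting to them is Maya. That is 1.

1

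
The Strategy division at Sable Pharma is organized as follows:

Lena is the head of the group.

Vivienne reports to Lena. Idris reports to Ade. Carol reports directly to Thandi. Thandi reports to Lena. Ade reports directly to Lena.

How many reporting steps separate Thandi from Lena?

Chain from Thandi up to Lena: Thandi → Lena. That is 1 step up, so Thandi is 1 level below Lena.

1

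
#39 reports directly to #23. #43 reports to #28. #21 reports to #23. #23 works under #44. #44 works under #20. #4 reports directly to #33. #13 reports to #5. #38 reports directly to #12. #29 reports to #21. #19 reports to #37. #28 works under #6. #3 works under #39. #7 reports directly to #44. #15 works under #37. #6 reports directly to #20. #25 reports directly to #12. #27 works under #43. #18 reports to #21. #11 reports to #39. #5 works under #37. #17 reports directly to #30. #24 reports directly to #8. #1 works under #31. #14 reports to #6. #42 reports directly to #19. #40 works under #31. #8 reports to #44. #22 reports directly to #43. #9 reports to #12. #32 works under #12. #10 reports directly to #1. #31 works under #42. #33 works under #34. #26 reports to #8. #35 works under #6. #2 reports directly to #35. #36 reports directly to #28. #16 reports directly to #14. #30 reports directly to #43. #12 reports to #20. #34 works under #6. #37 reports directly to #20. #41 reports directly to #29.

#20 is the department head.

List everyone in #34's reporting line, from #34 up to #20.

#34 reports to #6. #6 reports to #20. #20 is at the top.

#34 -> #6 -> #20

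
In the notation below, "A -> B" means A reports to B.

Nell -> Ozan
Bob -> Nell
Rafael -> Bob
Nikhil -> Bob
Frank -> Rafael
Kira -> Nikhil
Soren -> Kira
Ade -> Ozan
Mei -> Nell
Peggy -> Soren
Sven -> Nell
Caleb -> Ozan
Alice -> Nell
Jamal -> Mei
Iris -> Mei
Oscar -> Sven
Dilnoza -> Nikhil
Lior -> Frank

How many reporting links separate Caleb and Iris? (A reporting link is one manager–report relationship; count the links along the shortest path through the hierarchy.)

Caleb is 1 level below Ozan, and Iris is 3 levels below Ozan (their lowest common manager). The shortest path runs up from Caleb to Ozan and back down to Iris: 1 + 3 = 4 links.

4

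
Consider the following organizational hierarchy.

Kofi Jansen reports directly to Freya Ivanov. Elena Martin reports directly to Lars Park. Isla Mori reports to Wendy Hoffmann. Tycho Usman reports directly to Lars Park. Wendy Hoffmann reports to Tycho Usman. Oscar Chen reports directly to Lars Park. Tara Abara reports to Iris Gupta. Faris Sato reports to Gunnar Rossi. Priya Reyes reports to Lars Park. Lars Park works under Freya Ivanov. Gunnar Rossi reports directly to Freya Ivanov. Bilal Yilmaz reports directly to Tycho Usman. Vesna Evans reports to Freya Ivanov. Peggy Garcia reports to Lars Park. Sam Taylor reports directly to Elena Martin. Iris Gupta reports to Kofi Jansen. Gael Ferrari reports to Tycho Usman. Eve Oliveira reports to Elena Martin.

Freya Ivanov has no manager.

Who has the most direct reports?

Direct-report counts: Freya Ivanov has 4; Gunnar Rossi has 1; Kofi Jansen has 1; Iris Gupta has 1; Lars Park has 5; Elena Martin has 2; Tycho Usman has 3; Wendy Hoffmann has 1. The largest is 5, held by Lars Park.

Lars Park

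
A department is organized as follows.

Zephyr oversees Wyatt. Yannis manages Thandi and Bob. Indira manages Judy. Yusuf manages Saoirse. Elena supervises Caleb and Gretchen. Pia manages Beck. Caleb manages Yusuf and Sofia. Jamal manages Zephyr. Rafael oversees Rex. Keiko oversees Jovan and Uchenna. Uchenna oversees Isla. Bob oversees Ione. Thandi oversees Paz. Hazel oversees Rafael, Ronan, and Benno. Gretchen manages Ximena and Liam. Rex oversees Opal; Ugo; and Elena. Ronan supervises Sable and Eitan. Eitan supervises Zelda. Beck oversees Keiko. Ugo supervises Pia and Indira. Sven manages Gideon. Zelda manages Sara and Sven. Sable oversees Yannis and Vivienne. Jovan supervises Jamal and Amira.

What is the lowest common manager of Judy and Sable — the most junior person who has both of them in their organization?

Judy's chain of managers is Indira, Ugo, Rex, Rafael, Hazel. Sable's chain of managers is Ronan, Hazel. The first manager that appears in both chains is Hazel.

Hazel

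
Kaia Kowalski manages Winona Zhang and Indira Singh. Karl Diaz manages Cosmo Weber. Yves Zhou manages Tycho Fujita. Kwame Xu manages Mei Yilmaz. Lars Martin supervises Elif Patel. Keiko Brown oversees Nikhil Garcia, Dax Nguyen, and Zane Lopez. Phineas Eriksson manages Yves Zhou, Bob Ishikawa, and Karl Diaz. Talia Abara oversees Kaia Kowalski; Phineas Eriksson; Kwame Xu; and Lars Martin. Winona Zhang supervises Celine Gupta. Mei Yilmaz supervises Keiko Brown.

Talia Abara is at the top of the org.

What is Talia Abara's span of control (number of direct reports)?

4

Talia Abara directly manages Kaia Kowalski, Phineas Eriksson, Kwame Xu, Lars Martin. That is 4 direct reports.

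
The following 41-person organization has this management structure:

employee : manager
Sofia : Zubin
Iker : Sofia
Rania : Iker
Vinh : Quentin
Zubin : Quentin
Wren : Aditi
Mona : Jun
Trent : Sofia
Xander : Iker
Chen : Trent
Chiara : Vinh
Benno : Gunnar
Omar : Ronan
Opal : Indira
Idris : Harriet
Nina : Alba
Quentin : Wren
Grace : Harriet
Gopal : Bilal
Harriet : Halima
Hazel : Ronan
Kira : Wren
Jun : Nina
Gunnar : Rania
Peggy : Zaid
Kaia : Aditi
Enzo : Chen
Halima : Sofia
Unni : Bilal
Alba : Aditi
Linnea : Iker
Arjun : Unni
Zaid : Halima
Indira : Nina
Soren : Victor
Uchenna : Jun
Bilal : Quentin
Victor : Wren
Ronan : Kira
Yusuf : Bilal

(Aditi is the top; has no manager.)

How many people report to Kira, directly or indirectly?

3

Kira directly manages Ronan. Under Ronan: Omar, Hazel (2). That's 3 in total.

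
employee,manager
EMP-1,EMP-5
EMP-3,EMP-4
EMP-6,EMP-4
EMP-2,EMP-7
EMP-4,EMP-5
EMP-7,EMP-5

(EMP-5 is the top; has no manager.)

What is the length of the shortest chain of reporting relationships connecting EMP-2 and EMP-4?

EMP-2 is 2 levels below EMP-5, and EMP-4 is 1 level below EMP-5 (their lowest common manager). The shortest path runs up from EMP-2 to EMP-5 and back down to EMP-4: 2 + 1 = 3 links.

3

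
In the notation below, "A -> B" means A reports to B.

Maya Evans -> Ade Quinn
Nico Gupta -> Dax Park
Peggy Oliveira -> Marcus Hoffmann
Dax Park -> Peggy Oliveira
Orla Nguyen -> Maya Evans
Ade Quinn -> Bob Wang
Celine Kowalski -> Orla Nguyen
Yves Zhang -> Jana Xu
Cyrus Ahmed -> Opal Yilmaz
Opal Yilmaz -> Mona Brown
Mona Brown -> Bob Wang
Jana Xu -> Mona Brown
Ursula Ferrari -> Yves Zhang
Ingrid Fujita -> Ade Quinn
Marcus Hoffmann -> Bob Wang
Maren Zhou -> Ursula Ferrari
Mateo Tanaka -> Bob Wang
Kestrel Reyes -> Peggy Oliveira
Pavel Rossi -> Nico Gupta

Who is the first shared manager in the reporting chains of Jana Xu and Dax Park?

Bob Wang

Jana Xu's chain of managers is Mona Brown, Bob Wang. Dax Park's chain of managers is Peggy Oliveira, Marcus Hoffmann, Bob Wang. The first manager that appears in both chains is Bob Wang.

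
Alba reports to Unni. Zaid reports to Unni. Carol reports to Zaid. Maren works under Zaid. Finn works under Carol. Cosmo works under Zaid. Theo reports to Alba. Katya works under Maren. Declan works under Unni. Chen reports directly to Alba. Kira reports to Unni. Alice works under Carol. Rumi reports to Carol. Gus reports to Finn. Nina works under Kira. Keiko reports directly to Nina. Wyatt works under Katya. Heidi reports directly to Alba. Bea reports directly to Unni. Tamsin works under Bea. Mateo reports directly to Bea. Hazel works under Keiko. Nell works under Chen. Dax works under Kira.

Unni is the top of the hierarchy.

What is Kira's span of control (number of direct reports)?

2

Kira directly manages Nina, Dax. That is 2 direct reports.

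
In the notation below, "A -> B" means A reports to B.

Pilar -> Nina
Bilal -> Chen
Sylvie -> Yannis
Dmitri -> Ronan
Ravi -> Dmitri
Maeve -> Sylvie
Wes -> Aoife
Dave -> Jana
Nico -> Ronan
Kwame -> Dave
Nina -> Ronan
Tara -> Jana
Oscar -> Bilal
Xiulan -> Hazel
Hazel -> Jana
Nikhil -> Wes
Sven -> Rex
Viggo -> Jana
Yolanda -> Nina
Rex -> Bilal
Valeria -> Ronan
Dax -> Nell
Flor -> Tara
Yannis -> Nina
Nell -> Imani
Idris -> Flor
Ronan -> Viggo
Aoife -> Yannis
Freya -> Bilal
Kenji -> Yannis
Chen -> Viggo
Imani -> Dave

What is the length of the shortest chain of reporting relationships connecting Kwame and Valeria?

Kwame is 2 levels below Jana, and Valeria is 3 levels below Jana (their lowest common manager). The shortest path runs up from Kwame to Jana and back down to Valeria: 2 + 3 = 5 links.

5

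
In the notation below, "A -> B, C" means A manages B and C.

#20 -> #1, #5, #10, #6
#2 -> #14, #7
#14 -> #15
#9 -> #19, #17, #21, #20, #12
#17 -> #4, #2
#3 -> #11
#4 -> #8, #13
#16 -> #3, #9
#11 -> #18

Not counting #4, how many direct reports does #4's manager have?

1

#4 reports to #17. #17's other direct reports are #2 — 1 peer.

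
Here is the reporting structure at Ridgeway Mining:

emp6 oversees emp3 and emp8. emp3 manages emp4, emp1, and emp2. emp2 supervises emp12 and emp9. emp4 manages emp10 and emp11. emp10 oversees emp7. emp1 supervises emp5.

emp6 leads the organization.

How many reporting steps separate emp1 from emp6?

2

Chain from emp1 up to emp6: emp1 → emp3 → emp6. That is 2 steps up, so emp1 is 2 levels below emp6.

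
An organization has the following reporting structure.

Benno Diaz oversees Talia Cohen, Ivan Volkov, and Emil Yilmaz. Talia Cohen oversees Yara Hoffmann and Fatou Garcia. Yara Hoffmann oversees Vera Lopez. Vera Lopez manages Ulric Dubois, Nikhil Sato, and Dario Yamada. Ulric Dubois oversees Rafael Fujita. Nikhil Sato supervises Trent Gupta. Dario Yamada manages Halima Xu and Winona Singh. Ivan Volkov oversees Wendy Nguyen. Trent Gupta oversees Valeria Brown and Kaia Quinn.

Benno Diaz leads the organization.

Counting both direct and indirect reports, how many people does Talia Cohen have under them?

12

Talia Cohen directly manages Yara Hoffmann, Fatou Garcia. Under Yara Hoffmann: Vera Lopez, Dario Yamada, Winona Singh, Halima Xu, Nikhil Sato, Trent Gupta, Kaia Quinn, Valeria Brown, Ulric Dubois, Rafael Fujita (10). Fatou Garcia has no reports. So Talia Cohen's organization is 2 direct reports plus everyone under them: 11 + 1 = 12.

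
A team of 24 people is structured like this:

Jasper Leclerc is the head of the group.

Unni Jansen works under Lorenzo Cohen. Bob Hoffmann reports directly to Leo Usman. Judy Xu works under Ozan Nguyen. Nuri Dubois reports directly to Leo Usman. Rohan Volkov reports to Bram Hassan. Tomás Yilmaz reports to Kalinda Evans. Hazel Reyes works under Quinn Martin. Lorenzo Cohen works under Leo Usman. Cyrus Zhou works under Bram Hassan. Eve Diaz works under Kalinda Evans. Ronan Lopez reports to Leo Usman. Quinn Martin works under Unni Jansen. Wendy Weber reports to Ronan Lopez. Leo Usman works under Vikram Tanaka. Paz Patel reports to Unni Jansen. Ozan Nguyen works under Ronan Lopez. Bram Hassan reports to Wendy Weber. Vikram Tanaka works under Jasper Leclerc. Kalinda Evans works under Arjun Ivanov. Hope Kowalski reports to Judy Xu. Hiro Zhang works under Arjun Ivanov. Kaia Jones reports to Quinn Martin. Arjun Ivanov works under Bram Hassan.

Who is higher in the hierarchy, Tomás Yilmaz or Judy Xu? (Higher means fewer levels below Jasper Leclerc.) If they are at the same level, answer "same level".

Tomás Yilmaz is 8 levels below Jasper Leclerc; Judy Xu is 5. Judy Xu is higher.

Judy Xu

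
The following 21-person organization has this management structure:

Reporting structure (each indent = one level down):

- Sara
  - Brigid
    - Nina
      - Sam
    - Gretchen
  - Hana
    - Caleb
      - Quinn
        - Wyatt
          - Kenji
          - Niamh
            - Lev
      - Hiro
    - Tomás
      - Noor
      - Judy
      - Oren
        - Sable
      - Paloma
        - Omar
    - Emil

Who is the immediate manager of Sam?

Nina

Sam reports directly to Nina.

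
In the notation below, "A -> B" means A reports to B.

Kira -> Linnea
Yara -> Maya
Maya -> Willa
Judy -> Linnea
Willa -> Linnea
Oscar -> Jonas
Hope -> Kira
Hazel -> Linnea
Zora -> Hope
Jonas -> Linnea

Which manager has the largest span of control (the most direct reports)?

Linnea

Direct-report counts: Linnea has 5; Jonas has 1; Willa has 1; Maya has 1; Kira has 1; Hope has 1. The largest is 5, held by Linnea.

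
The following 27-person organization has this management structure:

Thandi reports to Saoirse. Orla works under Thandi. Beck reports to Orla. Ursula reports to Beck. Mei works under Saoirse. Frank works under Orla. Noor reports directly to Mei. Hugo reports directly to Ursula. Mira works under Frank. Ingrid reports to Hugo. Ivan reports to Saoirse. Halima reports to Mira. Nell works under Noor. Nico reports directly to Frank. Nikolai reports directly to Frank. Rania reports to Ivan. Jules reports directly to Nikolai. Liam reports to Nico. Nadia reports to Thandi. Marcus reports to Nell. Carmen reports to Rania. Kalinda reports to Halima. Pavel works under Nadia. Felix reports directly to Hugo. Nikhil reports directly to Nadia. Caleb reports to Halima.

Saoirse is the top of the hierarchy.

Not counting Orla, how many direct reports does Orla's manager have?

1

Orla reports to Thandi. Thandi's other direct reports are Nadia — 1 peer.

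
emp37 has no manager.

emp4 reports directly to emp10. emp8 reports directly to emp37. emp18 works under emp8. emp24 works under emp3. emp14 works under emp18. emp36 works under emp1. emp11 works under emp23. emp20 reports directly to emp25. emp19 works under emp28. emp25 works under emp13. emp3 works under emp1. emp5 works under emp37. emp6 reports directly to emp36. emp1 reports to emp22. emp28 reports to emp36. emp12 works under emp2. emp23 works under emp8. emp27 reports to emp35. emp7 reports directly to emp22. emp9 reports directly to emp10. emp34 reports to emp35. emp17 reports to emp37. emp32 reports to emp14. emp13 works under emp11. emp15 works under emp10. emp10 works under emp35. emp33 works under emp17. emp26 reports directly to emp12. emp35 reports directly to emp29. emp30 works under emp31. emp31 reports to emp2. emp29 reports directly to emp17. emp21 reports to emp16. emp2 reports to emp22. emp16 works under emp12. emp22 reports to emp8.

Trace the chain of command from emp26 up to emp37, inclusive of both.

emp26 -> emp12 -> emp2 -> emp22 -> emp8 -> emp37

emp26 reports to emp12. emp12 reports to emp2. emp2 reports to emp22. emp22 reports to emp8. emp8 reports to emp37. emp37 is at the top.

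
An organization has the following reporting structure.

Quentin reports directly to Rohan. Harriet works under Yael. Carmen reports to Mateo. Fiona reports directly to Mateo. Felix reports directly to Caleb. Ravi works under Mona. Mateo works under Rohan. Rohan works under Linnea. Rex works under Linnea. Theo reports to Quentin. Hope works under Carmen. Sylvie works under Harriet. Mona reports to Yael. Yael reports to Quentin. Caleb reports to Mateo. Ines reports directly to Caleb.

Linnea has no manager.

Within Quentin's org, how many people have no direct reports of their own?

3

The people in Quentin's organization with no one reporting to them are Theo, Ravi, Sylvie. That is 3.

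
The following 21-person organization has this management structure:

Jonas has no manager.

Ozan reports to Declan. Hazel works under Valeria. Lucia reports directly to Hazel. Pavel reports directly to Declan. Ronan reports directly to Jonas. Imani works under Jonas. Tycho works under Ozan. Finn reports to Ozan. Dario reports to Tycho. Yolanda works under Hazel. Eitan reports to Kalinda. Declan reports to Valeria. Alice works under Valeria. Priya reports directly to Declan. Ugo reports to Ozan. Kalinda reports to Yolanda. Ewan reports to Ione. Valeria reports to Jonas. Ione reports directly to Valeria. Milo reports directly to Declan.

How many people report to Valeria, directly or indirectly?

17

Valeria directly manages Hazel, Declan, Ione, Alice. Under Hazel: Yolanda, Kalinda, Eitan, Lucia (4). Under Declan: Priya, Pavel, Ozan, Ugo, Tycho, Dario, Finn, Milo (8). Under Ione: Ewan (1). Alice has no reports. So Valeria's organization is 4 direct reports plus everyone under them: 5 + 9 + 2 + 1 = 17.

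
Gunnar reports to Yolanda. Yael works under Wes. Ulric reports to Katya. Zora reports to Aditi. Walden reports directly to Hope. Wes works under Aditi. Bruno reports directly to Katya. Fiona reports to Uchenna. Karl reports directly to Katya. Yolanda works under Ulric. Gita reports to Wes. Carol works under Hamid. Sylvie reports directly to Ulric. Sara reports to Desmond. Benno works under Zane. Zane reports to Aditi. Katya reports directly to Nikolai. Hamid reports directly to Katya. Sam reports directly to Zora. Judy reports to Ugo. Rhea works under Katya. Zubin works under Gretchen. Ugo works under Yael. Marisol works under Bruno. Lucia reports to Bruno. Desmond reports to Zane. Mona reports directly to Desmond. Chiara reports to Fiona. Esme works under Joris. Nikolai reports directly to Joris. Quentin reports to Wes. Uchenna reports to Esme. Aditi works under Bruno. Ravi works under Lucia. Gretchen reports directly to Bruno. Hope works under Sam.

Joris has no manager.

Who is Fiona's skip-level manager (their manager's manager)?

Esme

Fiona reports to Uchenna, and Uchenna reports to Esme. So Fiona's skip-level manager is Esme.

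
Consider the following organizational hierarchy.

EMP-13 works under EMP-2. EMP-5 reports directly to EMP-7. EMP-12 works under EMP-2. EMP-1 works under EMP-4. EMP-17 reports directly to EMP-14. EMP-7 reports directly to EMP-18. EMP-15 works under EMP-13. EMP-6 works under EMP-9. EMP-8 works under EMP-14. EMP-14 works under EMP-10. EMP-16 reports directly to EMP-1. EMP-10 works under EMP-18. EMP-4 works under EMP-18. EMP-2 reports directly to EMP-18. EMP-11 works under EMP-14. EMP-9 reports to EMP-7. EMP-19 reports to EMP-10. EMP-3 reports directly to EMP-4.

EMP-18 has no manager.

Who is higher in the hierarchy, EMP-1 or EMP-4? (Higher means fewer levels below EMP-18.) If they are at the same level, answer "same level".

EMP-1 is 2 levels below EMP-18; EMP-4 is 1. EMP-4 is higher.

EMP-4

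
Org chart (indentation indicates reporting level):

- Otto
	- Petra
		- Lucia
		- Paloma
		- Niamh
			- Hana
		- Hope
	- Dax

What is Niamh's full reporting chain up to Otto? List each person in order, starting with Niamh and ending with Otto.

Niamh -> Petra -> Otto

Niamh reports to Petra. Petra reports to Otto. Otto is at the top.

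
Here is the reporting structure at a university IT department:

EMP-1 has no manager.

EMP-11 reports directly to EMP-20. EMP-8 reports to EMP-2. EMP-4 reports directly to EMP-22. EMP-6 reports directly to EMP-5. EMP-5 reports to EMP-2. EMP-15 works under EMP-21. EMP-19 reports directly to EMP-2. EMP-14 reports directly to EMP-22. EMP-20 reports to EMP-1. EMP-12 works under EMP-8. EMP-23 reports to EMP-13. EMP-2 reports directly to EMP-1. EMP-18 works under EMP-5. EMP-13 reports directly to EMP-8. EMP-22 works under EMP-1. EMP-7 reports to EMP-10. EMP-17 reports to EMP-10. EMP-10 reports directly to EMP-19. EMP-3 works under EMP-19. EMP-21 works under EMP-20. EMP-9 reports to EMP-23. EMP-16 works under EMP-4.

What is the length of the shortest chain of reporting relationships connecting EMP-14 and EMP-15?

5

EMP-14 is 2 levels below EMP-1, and EMP-15 is 3 levels below EMP-1 (their lowest common manager). The shortest path runs up from EMP-14 to EMP-1 and back down to EMP-15: 2 + 3 = 5 links.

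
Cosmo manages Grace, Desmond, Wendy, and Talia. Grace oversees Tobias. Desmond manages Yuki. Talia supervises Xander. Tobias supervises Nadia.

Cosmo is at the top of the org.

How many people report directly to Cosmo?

Cosmo directly manages Grace, Desmond, Talia, Wendy. That is 4 direct reports.

4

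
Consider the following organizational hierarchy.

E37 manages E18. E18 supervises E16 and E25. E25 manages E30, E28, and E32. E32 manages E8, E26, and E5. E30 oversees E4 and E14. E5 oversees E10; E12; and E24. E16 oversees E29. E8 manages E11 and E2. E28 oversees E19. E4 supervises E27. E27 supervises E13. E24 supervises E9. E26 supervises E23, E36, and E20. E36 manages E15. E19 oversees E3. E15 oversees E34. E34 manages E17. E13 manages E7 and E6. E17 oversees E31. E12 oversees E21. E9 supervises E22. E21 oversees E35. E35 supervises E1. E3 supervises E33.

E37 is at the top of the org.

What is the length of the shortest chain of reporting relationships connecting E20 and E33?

7

E20 is 3 levels below E25, and E33 is 4 levels below E25 (their lowest common manager). The shortest path runs up from E20 to E25 and back down to E33: 3 + 4 = 7 links.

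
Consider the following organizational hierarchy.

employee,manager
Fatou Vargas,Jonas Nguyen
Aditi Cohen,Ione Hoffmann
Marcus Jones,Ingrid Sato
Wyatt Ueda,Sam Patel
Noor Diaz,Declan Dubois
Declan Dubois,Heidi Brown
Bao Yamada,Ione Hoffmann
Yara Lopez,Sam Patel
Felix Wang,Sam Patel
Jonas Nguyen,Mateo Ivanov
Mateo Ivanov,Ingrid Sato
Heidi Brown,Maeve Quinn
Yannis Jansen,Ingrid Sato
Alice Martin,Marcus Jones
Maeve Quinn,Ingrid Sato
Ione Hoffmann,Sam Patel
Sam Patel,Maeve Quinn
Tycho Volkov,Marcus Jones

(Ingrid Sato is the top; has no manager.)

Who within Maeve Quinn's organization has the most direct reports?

Direct-report counts within Maeve Quinn's organization: Maeve Quinn has 2; Heidi Brown has 1; Declan Dubois has 1; Sam Patel has 4; Ione Hoffmann has 2. The largest is 4, held by Sam Patel.

Sam Patel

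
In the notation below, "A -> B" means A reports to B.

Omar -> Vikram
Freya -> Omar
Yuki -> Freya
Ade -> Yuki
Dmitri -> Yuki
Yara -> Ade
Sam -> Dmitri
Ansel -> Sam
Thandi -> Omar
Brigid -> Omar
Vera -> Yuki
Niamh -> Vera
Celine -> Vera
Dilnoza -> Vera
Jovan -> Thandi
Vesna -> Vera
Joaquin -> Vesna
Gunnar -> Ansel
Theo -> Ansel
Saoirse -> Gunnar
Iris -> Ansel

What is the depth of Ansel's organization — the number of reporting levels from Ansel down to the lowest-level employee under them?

2

The longest chain under Ansel runs Ansel → Gunnar → Saoirse, which is 2 levels below Ansel.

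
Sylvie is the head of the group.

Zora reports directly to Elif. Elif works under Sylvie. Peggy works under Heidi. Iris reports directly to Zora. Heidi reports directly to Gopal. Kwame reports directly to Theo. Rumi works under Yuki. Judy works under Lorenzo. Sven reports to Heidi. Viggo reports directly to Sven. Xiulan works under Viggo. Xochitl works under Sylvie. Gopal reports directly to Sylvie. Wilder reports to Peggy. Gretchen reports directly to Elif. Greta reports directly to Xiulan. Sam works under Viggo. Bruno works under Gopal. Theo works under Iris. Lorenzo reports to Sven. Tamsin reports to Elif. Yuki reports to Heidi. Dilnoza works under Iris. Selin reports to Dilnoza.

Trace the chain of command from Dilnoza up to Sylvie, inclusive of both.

Dilnoza -> Iris -> Zora -> Elif -> Sylvie

Dilnoza reports to Iris. Iris reports to Zora. Zora reports to Elif. Elif reports to Sylvie. Sylvie is at the top.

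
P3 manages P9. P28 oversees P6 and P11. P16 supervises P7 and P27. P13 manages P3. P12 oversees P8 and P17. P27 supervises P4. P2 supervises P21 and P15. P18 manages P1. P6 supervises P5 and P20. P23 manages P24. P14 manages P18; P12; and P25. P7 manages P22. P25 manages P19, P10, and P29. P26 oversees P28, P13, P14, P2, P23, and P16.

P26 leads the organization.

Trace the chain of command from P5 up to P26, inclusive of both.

P5 reports to P6. P6 reports to P28. P28 reports to P26. P26 is at the top.

P5 -> P6 -> P28 -> P26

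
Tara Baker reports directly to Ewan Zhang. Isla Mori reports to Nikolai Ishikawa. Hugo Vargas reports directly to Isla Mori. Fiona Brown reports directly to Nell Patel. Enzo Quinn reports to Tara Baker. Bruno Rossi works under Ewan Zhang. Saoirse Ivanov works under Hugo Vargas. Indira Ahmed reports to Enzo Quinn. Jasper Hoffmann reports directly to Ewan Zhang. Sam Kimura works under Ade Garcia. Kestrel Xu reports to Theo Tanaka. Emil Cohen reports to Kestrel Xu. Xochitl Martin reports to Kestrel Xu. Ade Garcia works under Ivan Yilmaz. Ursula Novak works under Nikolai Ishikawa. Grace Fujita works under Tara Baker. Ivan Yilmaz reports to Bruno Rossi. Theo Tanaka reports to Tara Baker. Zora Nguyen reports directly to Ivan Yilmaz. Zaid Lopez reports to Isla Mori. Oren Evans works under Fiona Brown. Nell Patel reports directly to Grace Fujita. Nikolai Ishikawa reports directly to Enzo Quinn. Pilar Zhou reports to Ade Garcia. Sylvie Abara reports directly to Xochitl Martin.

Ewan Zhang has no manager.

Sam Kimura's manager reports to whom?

Ivan Yilmaz

Sam Kimura reports to Ade Garcia, and Ade Garcia reports to Ivan Yilmaz. So Sam Kimura's skip-level manager is Ivan Yilmaz.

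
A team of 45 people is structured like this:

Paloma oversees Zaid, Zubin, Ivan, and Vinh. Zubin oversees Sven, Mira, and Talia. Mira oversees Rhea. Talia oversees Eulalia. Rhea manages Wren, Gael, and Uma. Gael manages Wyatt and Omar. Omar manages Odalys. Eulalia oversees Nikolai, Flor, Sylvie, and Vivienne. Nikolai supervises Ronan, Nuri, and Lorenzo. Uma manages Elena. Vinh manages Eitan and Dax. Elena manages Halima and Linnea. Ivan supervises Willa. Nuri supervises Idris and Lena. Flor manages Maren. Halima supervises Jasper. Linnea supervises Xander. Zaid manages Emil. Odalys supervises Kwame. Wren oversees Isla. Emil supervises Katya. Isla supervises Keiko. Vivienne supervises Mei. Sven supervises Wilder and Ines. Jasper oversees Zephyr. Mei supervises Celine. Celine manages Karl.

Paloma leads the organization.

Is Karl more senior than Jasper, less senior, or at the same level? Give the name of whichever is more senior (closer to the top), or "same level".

Both Karl and Jasper are 7 levels below Paloma.

same level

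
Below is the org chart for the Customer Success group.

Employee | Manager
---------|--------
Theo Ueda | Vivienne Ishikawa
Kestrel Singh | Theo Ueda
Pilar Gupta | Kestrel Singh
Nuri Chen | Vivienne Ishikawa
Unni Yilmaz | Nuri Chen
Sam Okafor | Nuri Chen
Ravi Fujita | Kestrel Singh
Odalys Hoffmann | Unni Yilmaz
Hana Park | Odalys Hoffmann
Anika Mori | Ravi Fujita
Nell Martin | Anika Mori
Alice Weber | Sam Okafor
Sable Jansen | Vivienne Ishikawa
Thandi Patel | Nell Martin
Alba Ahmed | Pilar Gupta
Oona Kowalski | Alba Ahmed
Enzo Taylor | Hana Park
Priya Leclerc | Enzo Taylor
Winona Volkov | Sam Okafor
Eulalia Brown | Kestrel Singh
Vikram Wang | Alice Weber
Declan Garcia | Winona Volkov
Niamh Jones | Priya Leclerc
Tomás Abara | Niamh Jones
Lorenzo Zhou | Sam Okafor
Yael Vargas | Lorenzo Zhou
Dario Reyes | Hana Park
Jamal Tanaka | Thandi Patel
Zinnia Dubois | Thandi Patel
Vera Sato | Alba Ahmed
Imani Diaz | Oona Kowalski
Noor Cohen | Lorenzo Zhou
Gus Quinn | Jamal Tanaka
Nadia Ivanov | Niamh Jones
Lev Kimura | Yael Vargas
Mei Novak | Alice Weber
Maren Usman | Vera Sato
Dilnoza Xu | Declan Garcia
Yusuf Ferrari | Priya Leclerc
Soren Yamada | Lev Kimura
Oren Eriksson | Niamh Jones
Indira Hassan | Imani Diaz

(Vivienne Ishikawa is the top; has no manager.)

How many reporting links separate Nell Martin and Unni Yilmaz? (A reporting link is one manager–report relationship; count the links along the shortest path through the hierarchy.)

Nell Martin is 5 levels below Vivienne Ishikawa, and Unni Yilmaz is 2 levels below Vivienne Ishikawa (their lowest common manager). The shortest path runs up from Nell Martin to Vivienne Ishikawa and back down to Unni Yilmaz: 5 + 2 = 7 links.

7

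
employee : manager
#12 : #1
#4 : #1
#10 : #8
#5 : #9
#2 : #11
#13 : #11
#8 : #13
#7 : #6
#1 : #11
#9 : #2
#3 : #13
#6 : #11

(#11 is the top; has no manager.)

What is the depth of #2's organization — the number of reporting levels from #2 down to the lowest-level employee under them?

2

The longest chain under #2 runs #2 → #9 → #5, which is 2 levels below #2.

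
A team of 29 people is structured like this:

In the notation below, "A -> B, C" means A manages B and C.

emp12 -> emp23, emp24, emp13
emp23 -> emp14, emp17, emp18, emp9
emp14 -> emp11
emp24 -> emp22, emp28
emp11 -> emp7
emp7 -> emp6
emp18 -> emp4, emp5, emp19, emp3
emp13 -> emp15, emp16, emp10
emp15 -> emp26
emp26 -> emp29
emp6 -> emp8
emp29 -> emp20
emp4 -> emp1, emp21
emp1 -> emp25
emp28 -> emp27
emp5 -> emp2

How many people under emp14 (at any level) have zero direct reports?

The only person in emp14's organization with no one reporting to them is emp8. That is 1.

1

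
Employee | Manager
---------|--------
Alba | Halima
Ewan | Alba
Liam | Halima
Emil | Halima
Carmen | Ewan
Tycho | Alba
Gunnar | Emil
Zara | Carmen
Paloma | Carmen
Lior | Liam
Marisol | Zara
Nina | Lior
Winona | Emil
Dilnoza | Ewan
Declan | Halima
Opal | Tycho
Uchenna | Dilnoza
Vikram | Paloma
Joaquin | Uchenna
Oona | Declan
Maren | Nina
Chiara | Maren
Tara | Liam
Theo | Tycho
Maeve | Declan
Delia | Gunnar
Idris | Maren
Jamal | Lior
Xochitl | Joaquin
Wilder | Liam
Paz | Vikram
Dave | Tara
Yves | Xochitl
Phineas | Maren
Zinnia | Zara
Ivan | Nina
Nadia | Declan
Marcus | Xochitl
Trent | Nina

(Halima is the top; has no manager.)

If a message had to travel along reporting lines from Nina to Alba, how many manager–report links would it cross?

Nina is 3 levels below Halima, and Alba is 1 level below Halima (their lowest common manager). The shortest path runs up from Nina to Halima and back down to Alba: 3 + 1 = 4 links.

4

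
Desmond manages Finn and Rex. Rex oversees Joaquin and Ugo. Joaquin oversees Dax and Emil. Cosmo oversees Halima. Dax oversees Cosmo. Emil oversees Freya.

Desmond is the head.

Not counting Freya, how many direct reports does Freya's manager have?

0

Freya reports to Emil, and Emil has no other direct reports. Freya has 0 peers.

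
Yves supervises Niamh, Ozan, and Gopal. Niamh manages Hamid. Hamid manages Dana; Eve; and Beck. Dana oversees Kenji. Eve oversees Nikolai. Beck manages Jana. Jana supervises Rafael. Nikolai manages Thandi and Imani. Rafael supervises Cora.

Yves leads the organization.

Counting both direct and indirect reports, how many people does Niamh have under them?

11

Niamh directly manages Hamid. Under Hamid: Beck, Jana, Rafael, Cora, Eve, Nikolai, Imani, Thandi, Dana, Kenji (10). That's 11 in total.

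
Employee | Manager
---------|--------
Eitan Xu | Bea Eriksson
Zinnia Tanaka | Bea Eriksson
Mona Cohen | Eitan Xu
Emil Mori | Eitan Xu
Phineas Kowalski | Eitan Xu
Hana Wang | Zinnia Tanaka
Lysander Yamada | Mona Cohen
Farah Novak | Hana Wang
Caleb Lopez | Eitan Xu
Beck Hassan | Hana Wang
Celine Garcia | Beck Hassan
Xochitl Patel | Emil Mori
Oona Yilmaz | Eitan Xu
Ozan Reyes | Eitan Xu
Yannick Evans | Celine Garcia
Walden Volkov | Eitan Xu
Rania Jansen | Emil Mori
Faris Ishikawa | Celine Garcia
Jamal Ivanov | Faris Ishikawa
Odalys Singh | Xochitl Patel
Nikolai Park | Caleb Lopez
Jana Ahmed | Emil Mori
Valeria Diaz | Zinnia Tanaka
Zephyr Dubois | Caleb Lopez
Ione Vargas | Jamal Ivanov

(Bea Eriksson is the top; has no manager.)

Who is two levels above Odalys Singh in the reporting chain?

Emil Mori

Odalys Singh reports to Xochitl Patel, and Xochitl Patel reports to Emil Mori. So Odalys Singh's skip-level manager is Emil Mori.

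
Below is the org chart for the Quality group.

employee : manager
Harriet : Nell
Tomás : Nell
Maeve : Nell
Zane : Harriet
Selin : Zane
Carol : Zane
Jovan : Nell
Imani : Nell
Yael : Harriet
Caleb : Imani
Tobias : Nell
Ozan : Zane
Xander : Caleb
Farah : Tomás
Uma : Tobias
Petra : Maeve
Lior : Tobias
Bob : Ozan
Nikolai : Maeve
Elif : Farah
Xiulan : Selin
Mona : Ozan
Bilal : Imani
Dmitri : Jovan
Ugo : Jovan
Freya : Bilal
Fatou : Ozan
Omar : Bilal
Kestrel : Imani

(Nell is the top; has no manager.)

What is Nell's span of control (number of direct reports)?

Nell directly manages Harriet, Tomás, Maeve, Jovan, Imani, Tobias. That is 6 direct reports.

6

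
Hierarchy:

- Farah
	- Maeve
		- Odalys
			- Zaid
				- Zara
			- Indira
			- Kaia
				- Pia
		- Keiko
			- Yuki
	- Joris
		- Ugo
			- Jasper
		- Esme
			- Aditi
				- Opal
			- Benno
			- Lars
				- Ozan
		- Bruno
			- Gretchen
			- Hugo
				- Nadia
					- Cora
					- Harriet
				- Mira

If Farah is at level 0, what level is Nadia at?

Chain from Nadia up to Farah: Nadia → Hugo → Bruno → Joris → Farah. That is 4 steps up, so Nadia is 4 levels below Farah.

4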